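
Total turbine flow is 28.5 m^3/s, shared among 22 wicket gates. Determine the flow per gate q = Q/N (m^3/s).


q = 28.5 / 22 = 1.2955 m^3/s


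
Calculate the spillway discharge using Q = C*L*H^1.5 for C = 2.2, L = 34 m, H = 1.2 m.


Q = 2.2 * 34 * 1.2^1.5 = 98.3272 m^3/s


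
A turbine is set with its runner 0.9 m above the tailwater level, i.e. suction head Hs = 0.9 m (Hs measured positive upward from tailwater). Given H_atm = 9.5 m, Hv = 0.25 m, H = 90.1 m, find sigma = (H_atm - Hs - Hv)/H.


sigma = (9.5 - 0.9 - 0.25) / 90.1 = 0.0927


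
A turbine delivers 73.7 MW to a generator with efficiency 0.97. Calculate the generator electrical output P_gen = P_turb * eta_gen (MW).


P_gen = 73.7 * 0.97 = 71.4890 MW


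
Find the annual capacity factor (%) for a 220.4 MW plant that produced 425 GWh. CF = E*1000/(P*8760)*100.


CF = 425 * 1000 / (220.4 * 8760) * 100 = 22.0127 %


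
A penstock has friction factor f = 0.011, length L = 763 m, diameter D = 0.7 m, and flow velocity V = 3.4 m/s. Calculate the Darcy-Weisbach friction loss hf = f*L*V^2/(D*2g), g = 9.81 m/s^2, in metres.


hf = 0.011 * 763 * 3.4^2 / (0.7 * 2 * 9.81) = 7.0644 m


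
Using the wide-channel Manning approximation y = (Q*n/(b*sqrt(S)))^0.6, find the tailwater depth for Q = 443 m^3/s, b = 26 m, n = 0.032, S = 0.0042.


y = (443 * 0.032 / (26 * 0.0042^0.5))^0.6 = 3.5890 m


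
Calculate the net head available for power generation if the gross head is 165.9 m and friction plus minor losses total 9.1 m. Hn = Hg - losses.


Hn = 165.9 - 9.1 = 156.8000 m


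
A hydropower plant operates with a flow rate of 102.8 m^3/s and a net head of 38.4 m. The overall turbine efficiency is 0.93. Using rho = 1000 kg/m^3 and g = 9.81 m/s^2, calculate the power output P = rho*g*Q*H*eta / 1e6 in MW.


P = 1000 * 9.81 * 102.8 * 38.4 * 0.93 / 1e6 = 36.0144 MW


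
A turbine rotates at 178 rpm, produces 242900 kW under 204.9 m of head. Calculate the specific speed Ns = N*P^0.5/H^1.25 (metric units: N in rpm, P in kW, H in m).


Ns = 178 * 242900^0.5 / 204.9^1.25 = 113.1635


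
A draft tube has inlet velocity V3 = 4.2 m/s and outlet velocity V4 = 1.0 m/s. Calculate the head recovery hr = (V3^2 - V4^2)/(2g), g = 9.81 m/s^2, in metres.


hr = (4.2^2 - 1.0^2) / (2*9.81) = 0.8481 m


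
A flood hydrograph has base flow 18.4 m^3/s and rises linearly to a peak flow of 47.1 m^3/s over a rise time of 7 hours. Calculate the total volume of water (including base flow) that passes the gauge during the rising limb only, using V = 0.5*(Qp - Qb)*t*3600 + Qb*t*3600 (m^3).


V = 0.5*(47.1 - 18.4)*7*3600 + 18.4*7*3600 = 825300.0000 m^3


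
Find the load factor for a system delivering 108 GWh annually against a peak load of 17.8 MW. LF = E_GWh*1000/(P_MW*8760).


LF = 108 * 1000 / (17.8 * 8760) = 0.6926


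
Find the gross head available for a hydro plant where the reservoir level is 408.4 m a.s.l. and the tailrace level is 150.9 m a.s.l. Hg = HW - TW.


Hg = 408.4 - 150.9 = 257.5000 m


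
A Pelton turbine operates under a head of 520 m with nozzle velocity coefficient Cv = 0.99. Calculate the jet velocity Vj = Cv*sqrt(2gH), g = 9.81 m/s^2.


Vj = 0.99 * sqrt(2*9.81*520) = 99.9969 m/s


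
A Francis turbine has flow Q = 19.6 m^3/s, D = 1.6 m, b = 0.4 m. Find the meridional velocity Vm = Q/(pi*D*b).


Vm = 19.6 / (pi * 1.6 * 0.4) = 9.7482 m/s


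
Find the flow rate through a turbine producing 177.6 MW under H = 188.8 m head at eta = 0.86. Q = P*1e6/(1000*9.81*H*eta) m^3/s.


Q = 177.6 * 1e6 / (1000 * 9.81 * 188.8 * 0.86) = 111.4997 m^3/s


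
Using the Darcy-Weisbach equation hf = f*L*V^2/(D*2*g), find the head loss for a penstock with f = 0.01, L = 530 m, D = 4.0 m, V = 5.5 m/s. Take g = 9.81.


hf = 0.01 * 530 * 5.5^2 / (4.0 * 2 * 9.81) = 2.0429 m


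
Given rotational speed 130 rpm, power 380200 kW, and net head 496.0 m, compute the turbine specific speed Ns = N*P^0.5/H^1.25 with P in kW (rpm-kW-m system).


Ns = 130 * 380200^0.5 / 496.0^1.25 = 34.2450


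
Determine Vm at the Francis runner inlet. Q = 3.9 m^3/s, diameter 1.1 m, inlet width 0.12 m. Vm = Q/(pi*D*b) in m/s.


Vm = 3.9 / (pi * 1.1 * 0.12) = 9.4046 m/s


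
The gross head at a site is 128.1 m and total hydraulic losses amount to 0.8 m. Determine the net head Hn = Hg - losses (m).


Hn = 128.1 - 0.8 = 127.3000 m


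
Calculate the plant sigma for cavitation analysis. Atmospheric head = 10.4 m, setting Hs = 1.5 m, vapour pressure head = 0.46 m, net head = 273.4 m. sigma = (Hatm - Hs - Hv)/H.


sigma = (10.4 - 1.5 - 0.46) / 273.4 = 0.0309


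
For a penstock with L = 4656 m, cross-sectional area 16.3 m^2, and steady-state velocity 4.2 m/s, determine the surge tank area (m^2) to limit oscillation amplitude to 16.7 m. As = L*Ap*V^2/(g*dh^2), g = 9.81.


As = 4656 * 16.3 * 4.2^2 / (9.81 * 16.7^2) = 489.3248 m^2


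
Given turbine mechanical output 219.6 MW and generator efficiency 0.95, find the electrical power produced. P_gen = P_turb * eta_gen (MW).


P_gen = 219.6 * 0.95 = 208.6200 MW


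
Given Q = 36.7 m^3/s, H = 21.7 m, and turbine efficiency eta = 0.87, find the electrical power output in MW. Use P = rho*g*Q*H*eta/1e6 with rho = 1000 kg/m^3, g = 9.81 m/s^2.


P = 1000 * 9.81 * 36.7 * 21.7 * 0.87 / 1e6 = 6.7969 MW


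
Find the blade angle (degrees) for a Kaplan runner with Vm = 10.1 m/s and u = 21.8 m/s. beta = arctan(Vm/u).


beta = arctan(10.1 / 21.8) = 24.8584 degrees


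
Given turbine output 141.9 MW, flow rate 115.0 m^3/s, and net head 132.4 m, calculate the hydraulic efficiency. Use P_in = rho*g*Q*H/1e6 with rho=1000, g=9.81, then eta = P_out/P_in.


P_in = 1000 * 9.81 * 115.0 * 132.4 / 1e6 = 149.3671 MW
eta = 141.9 / 149.3671 = 0.9500


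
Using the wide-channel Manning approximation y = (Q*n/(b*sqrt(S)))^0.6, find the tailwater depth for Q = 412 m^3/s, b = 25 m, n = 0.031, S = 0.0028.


y = (412 * 0.031 / (25 * 0.0028^0.5))^0.6 = 3.8980 m


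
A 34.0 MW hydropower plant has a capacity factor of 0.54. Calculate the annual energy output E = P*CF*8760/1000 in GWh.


E = 34.0 * 0.54 * 8760 / 1000 = 160.8336 GWh


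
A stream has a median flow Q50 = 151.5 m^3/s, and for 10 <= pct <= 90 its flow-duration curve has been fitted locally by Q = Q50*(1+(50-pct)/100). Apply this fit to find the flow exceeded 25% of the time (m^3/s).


Q = 151.5 * (1 + (50 - 25)/100) = 189.3750 m^3/s


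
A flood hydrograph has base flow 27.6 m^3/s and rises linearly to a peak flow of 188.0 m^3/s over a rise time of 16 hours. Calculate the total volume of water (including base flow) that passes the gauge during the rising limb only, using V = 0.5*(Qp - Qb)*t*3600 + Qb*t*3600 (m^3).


V = 0.5*(188.0 - 27.6)*16*3600 + 27.6*16*3600 = 6.2093e+06 m^3


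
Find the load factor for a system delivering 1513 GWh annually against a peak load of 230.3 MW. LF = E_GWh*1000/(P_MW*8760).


LF = 1513 * 1000 / (230.3 * 8760) = 0.7500


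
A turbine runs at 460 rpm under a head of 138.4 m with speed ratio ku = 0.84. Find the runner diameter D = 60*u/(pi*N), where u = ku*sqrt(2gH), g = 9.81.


u = 0.84 * sqrt(2*9.81*138.4) = 43.7720 m/s
D = 60 * 43.7720 / (pi * 460) = 1.8174 m


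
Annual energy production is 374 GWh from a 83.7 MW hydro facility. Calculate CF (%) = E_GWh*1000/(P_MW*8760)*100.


CF = 374 * 1000 / (83.7 * 8760) * 100 = 51.0084 %


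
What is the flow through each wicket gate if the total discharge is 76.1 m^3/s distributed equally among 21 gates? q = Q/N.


q = 76.1 / 21 = 3.6238 m^3/s


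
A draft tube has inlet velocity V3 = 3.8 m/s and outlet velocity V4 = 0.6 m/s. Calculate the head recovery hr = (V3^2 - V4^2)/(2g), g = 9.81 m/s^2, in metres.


hr = (3.8^2 - 0.6^2) / (2*9.81) = 0.7176 m


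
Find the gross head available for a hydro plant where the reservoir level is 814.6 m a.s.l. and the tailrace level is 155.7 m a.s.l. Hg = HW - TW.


Hg = 814.6 - 155.7 = 658.9000 m


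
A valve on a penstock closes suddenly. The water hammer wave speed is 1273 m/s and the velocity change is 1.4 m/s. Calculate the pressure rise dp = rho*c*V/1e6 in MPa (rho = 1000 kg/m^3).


dp = 1000 * 1273 * 1.4 / 1e6 = 1.7822 MPa


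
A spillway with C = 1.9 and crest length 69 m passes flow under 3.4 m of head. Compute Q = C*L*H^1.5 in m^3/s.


Q = 1.9 * 69 * 3.4^1.5 = 821.9039 m^3/s


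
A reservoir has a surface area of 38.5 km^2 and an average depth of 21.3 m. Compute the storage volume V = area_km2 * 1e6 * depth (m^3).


V = 38.5 * 1e6 * 21.3 = 8.2005e+08 m^3


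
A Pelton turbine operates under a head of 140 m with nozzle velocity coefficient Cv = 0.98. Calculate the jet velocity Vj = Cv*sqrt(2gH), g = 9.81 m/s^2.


Vj = 0.98 * sqrt(2*9.81*140) = 51.3617 m/s


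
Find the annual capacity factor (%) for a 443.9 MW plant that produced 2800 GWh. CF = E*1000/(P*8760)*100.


CF = 2800 * 1000 / (443.9 * 8760) * 100 = 72.0060 %


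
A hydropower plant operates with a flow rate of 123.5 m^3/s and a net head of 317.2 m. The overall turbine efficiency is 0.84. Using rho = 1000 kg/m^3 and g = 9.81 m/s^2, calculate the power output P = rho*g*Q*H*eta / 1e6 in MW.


P = 1000 * 9.81 * 123.5 * 317.2 * 0.84 / 1e6 = 322.8111 MW


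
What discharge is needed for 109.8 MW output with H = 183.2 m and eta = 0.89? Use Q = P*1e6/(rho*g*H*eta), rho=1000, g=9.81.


Q = 109.8 * 1e6 / (1000 * 9.81 * 183.2 * 0.89) = 68.6464 m^3/s


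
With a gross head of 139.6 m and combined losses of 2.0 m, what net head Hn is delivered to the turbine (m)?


Hn = 139.6 - 2.0 = 137.6000 m


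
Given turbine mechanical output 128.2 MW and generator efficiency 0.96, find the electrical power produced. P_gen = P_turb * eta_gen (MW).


P_gen = 128.2 * 0.96 = 123.0720 MW


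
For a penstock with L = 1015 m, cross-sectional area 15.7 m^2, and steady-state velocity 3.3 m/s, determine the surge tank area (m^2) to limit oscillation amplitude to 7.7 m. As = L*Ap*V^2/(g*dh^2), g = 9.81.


As = 1015 * 15.7 * 3.3^2 / (9.81 * 7.7^2) = 298.3617 m^2


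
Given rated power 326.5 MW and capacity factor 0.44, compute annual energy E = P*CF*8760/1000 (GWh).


E = 326.5 * 0.44 * 8760 / 1000 = 1258.4616 GWh


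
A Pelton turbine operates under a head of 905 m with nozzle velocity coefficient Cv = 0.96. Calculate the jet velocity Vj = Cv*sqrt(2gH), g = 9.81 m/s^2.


Vj = 0.96 * sqrt(2*9.81*905) = 127.9219 m/s


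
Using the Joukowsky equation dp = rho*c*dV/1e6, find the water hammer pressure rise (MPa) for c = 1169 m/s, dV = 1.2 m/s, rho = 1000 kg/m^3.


dp = 1000 * 1169 * 1.2 / 1e6 = 1.4028 MPa


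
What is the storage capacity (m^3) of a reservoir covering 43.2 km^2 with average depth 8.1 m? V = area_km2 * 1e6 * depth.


V = 43.2 * 1e6 * 8.1 = 3.4992e+08 m^3


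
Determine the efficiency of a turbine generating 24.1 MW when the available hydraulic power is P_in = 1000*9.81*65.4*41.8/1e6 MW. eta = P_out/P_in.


P_in = 1000 * 9.81 * 65.4 * 41.8 / 1e6 = 26.8178 MW
eta = 24.1 / 26.8178 = 0.8987


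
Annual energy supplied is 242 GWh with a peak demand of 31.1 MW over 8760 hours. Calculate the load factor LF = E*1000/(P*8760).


LF = 242 * 1000 / (31.1 * 8760) = 0.8883


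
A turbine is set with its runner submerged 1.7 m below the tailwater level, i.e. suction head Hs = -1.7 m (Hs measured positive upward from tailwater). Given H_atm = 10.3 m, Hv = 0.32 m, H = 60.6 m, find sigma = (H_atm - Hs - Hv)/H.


sigma = (10.3 - (-1.7) - 0.32) / 60.6 = 0.1927


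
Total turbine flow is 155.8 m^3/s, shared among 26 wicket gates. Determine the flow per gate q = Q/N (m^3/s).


q = 155.8 / 26 = 5.9923 m^3/s


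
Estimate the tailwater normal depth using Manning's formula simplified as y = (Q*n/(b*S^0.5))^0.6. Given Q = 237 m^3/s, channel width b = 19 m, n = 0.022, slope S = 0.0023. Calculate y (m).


y = (237 * 0.022 / (19 * 0.0023^0.5))^0.6 = 2.8479 m


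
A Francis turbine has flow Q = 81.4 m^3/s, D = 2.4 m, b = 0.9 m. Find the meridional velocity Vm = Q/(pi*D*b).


Vm = 81.4 / (pi * 2.4 * 0.9) = 11.9956 m/s


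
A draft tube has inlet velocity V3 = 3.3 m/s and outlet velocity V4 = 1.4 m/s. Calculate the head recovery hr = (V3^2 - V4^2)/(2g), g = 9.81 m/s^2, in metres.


hr = (3.3^2 - 1.4^2) / (2*9.81) = 0.4551 m


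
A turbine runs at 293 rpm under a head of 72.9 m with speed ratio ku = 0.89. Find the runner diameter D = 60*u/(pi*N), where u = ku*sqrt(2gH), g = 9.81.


u = 0.89 * sqrt(2*9.81*72.9) = 33.6592 m/s
D = 60 * 33.6592 / (pi * 293) = 2.1940 m


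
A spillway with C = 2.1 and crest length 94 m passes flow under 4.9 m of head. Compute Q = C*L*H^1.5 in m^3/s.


Q = 2.1 * 94 * 4.9^1.5 = 2141.1213 m^3/s


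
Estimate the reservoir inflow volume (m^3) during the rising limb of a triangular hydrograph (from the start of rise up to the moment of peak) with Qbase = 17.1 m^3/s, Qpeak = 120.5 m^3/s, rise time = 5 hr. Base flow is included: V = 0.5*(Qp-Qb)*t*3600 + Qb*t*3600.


V = 0.5*(120.5 - 17.1)*5*3600 + 17.1*5*3600 = 1.2384e+06 m^3


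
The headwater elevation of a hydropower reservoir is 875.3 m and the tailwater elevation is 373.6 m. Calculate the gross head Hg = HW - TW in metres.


Hg = 875.3 - 373.6 = 501.7000 m


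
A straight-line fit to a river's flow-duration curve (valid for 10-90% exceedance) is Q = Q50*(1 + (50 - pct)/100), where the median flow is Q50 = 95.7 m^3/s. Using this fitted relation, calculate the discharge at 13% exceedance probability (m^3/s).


Q = 95.7 * (1 + (50 - 13)/100) = 131.1090 m^3/s


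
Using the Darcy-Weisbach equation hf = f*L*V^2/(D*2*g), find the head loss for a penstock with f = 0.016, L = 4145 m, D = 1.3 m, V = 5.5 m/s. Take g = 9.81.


hf = 0.016 * 4145 * 5.5^2 / (1.3 * 2 * 9.81) = 78.6552 m


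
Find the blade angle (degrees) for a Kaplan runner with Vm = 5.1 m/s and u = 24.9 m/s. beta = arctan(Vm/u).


beta = arctan(5.1 / 24.9) = 11.5752 degrees


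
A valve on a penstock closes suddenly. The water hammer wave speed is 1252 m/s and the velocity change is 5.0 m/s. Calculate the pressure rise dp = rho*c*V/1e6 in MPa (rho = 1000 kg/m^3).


dp = 1000 * 1252 * 5.0 / 1e6 = 6.2600 MPa


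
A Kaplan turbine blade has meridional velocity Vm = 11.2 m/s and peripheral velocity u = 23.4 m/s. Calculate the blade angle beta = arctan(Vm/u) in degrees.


beta = arctan(11.2 / 23.4) = 25.5773 degrees


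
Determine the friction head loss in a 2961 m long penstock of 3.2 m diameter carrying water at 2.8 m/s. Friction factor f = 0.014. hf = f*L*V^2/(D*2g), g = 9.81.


hf = 0.014 * 2961 * 2.8^2 / (3.2 * 2 * 9.81) = 5.1765 m


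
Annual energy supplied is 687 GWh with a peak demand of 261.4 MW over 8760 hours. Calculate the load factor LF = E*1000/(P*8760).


LF = 687 * 1000 / (261.4 * 8760) = 0.3000


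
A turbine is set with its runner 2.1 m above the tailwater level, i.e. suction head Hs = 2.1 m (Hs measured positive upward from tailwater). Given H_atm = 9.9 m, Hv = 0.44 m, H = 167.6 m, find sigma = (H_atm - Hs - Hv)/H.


sigma = (9.9 - 2.1 - 0.44) / 167.6 = 0.0439


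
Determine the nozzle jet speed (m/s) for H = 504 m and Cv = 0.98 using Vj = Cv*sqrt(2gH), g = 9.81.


Vj = 0.98 * sqrt(2*9.81*504) = 97.4520 m/s


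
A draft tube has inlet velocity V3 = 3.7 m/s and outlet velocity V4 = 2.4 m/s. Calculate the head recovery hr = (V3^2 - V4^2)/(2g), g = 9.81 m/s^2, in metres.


hr = (3.7^2 - 2.4^2) / (2*9.81) = 0.4042 m


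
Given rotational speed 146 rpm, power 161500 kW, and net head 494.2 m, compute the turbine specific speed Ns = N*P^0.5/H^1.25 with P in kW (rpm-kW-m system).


Ns = 146 * 161500^0.5 / 494.2^1.25 = 25.1803


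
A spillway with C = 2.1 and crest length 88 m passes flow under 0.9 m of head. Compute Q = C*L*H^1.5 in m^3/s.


Q = 2.1 * 88 * 0.9^1.5 = 157.7850 m^3/s


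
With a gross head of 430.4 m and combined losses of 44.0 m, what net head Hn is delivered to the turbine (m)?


Hn = 430.4 - 44.0 = 386.4000 m


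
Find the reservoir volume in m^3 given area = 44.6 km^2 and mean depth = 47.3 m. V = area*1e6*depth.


V = 44.6 * 1e6 * 47.3 = 2.1096e+09 m^3


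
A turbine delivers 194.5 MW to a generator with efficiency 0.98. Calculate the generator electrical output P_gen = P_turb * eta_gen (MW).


P_gen = 194.5 * 0.98 = 190.6100 MW


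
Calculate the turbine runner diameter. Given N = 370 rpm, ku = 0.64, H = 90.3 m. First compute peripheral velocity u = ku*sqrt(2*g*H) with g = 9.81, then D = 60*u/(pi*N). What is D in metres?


u = 0.64 * sqrt(2*9.81*90.3) = 26.9385 m/s
D = 60 * 26.9385 / (pi * 370) = 1.3905 m


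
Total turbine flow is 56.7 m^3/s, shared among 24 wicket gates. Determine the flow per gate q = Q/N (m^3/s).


q = 56.7 / 24 = 2.3625 m^3/s


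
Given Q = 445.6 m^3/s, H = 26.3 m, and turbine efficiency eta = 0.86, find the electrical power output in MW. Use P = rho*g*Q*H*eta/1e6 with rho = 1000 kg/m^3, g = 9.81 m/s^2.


P = 1000 * 9.81 * 445.6 * 26.3 * 0.86 / 1e6 = 98.8709 MW


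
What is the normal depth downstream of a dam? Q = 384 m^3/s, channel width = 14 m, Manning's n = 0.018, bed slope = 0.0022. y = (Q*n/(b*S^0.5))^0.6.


y = (384 * 0.018 / (14 * 0.0022^0.5))^0.6 = 4.1054 m


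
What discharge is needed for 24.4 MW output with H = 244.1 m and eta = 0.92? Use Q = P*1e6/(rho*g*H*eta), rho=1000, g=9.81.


Q = 24.4 * 1e6 / (1000 * 9.81 * 244.1 * 0.92) = 11.0755 m^3/s


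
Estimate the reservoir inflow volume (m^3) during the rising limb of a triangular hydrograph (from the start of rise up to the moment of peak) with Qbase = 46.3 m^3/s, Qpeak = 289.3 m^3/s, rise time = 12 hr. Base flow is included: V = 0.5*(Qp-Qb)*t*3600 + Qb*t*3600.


V = 0.5*(289.3 - 46.3)*12*3600 + 46.3*12*3600 = 7.2490e+06 m^3


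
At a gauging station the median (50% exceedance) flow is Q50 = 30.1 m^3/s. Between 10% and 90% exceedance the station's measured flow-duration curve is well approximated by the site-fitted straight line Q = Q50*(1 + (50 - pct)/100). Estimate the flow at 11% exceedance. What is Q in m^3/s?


Q = 30.1 * (1 + (50 - 11)/100) = 41.8390 m^3/s


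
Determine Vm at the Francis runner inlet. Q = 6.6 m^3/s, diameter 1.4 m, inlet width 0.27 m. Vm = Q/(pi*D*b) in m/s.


Vm = 6.6 / (pi * 1.4 * 0.27) = 5.5578 m/s


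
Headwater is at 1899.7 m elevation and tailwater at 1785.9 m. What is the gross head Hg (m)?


Hg = 1899.7 - 1785.9 = 113.8000 m


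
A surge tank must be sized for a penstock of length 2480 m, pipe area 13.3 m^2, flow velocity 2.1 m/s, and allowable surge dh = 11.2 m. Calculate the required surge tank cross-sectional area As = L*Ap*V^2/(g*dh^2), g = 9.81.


As = 2480 * 13.3 * 2.1^2 / (9.81 * 11.2^2) = 118.2053 m^2


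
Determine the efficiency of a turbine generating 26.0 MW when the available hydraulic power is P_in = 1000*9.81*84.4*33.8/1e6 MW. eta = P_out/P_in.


P_in = 1000 * 9.81 * 84.4 * 33.8 / 1e6 = 27.9852 MW
eta = 26.0 / 27.9852 = 0.9291


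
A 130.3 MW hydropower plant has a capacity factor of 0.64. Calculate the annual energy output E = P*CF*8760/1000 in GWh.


E = 130.3 * 0.64 * 8760 / 1000 = 730.5139 GWh


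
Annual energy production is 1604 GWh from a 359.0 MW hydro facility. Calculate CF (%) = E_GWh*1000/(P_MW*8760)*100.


CF = 1604 * 1000 / (359.0 * 8760) * 100 = 51.0042 %


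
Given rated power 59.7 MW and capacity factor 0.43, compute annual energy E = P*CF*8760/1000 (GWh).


E = 59.7 * 0.43 * 8760 / 1000 = 224.8780 GWh


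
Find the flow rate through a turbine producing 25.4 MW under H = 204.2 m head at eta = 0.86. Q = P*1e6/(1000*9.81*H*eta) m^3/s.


Q = 25.4 * 1e6 / (1000 * 9.81 * 204.2 * 0.86) = 14.7438 m^3/s


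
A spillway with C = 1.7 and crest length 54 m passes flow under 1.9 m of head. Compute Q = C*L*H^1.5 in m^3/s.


Q = 1.7 * 54 * 1.9^1.5 = 240.4214 m^3/s


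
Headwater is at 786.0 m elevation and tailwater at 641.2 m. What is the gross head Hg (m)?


Hg = 786.0 - 641.2 = 144.8000 m


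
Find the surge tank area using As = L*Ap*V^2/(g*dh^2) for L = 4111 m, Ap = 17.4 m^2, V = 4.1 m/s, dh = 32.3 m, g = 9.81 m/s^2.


As = 4111 * 17.4 * 4.1^2 / (9.81 * 32.3^2) = 117.4872 m^2


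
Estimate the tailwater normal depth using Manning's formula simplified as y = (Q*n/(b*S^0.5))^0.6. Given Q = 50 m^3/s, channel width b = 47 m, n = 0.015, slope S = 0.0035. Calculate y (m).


y = (50 * 0.015 / (47 * 0.0035^0.5))^0.6 = 0.4556 m


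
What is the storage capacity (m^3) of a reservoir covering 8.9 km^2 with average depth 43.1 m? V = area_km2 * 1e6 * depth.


V = 8.9 * 1e6 * 43.1 = 3.8359e+08 m^3


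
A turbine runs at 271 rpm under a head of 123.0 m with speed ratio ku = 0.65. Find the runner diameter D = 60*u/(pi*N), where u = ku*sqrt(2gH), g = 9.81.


u = 0.65 * sqrt(2*9.81*123.0) = 31.9312 m/s
D = 60 * 31.9312 / (pi * 271) = 2.2503 m


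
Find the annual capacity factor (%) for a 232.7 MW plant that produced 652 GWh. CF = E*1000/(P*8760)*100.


CF = 652 * 1000 / (232.7 * 8760) * 100 = 31.9851 %


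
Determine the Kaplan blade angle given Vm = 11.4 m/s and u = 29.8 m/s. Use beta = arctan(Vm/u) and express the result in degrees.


beta = arctan(11.4 / 29.8) = 20.9344 degrees


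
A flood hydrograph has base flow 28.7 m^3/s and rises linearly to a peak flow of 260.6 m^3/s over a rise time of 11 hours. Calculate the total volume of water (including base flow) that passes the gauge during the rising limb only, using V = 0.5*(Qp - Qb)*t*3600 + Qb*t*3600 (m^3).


V = 0.5*(260.6 - 28.7)*11*3600 + 28.7*11*3600 = 5.7281e+06 m^3


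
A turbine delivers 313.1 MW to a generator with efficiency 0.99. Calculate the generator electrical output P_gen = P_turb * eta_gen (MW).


P_gen = 313.1 * 0.99 = 309.9690 MW


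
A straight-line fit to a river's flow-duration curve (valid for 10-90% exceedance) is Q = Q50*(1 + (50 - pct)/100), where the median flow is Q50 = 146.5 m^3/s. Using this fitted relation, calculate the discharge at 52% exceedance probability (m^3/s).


Q = 146.5 * (1 + (50 - 52)/100) = 143.5700 m^3/s


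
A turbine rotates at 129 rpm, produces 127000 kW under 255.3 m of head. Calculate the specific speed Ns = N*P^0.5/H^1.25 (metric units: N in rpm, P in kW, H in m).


Ns = 129 * 127000^0.5 / 255.3^1.25 = 45.0483


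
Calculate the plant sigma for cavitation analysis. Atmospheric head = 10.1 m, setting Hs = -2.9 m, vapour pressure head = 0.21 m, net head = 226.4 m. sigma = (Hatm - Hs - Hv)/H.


sigma = (10.1 - (-2.9) - 0.21) / 226.4 = 0.0565


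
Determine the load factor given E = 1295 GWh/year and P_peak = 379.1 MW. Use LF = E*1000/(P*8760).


LF = 1295 * 1000 / (379.1 * 8760) = 0.3900


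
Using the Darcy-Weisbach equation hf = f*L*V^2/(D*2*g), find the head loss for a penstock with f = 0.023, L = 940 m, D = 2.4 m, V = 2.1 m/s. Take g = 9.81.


hf = 0.023 * 940 * 2.1^2 / (2.4 * 2 * 9.81) = 2.0248 m


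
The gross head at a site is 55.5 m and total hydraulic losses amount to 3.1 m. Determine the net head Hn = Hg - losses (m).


Hn = 55.5 - 3.1 = 52.4000 m


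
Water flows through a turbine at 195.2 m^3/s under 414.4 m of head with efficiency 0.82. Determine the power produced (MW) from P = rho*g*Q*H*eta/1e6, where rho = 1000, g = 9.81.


P = 1000 * 9.81 * 195.2 * 414.4 * 0.82 / 1e6 = 650.7024 MW


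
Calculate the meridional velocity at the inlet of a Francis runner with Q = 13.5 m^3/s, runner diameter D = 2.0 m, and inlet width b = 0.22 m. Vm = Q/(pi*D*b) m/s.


Vm = 13.5 / (pi * 2.0 * 0.22) = 9.7663 m/s


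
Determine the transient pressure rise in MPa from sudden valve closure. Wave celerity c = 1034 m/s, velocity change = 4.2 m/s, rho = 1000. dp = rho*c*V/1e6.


dp = 1000 * 1034 * 4.2 / 1e6 = 4.3428 MPa


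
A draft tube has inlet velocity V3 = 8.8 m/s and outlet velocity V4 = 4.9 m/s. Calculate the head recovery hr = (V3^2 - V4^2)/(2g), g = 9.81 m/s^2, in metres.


hr = (8.8^2 - 4.9^2) / (2*9.81) = 2.7232 m


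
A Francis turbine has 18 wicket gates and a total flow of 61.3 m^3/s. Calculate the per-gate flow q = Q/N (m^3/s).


q = 61.3 / 18 = 3.4056 m^3/s


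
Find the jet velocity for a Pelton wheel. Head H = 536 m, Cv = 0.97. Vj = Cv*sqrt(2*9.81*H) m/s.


Vj = 0.97 * sqrt(2*9.81*536) = 99.4726 m/s


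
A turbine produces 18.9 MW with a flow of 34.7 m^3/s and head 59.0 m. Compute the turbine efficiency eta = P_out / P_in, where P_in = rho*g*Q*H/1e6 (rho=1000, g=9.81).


P_in = 1000 * 9.81 * 34.7 * 59.0 / 1e6 = 20.0840 MW
eta = 18.9 / 20.0840 = 0.9410


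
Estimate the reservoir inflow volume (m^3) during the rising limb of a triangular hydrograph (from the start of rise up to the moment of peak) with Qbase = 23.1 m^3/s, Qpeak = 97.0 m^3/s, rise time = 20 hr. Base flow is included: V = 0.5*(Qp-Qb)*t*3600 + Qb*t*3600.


V = 0.5*(97.0 - 23.1)*20*3600 + 23.1*20*3600 = 4.3236e+06 m^3


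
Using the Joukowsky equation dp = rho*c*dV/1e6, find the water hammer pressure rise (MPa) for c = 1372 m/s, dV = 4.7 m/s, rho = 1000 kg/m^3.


dp = 1000 * 1372 * 4.7 / 1e6 = 6.4484 MPa


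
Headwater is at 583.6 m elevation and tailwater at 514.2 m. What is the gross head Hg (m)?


Hg = 583.6 - 514.2 = 69.4000 m


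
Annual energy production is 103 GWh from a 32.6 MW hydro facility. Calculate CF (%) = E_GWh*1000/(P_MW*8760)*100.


CF = 103 * 1000 / (32.6 * 8760) * 100 = 36.0675 %


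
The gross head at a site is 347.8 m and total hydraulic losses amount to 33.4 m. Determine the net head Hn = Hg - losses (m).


Hn = 347.8 - 33.4 = 314.4000 m


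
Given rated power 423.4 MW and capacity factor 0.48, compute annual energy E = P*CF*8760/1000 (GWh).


E = 423.4 * 0.48 * 8760 / 1000 = 1780.3123 GWh


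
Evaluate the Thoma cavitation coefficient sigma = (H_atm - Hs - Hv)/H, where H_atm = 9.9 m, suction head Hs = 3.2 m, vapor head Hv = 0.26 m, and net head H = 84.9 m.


sigma = (9.9 - 3.2 - 0.26) / 84.9 = 0.0759


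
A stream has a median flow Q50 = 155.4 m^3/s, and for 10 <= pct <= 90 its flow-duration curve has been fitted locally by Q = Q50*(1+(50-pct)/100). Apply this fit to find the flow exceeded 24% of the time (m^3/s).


Q = 155.4 * (1 + (50 - 24)/100) = 195.8040 m^3/s


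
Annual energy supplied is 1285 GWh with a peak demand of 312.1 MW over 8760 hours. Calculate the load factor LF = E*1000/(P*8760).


LF = 1285 * 1000 / (312.1 * 8760) = 0.4700


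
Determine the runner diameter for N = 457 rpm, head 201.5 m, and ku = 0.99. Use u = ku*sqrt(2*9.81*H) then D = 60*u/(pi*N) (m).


u = 0.99 * sqrt(2*9.81*201.5) = 62.2475 m/s
D = 60 * 62.2475 / (pi * 457) = 2.6014 m


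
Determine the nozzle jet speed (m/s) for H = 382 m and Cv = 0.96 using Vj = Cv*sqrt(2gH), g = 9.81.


Vj = 0.96 * sqrt(2*9.81*382) = 83.1098 m/s


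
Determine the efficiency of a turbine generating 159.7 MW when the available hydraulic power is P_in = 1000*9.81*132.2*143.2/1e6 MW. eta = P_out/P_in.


P_in = 1000 * 9.81 * 132.2 * 143.2 / 1e6 = 185.7135 MW
eta = 159.7 / 185.7135 = 0.8599


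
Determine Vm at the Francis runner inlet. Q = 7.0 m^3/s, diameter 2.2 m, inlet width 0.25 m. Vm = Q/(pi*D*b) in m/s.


Vm = 7.0 / (pi * 2.2 * 0.25) = 4.0512 m/s


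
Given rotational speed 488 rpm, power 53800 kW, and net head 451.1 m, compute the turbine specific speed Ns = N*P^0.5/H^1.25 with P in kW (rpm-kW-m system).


Ns = 488 * 53800^0.5 / 451.1^1.25 = 54.4465


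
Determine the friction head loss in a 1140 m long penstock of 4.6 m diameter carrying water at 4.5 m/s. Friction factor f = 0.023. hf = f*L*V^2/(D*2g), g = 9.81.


hf = 0.023 * 1140 * 4.5^2 / (4.6 * 2 * 9.81) = 5.8830 m


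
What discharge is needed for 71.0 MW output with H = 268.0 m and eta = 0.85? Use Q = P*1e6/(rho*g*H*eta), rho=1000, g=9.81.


Q = 71.0 * 1e6 / (1000 * 9.81 * 268.0 * 0.85) = 31.7713 m^3/s


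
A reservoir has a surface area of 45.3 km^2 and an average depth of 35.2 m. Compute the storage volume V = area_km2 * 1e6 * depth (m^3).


V = 45.3 * 1e6 * 35.2 = 1.5946e+09 m^3


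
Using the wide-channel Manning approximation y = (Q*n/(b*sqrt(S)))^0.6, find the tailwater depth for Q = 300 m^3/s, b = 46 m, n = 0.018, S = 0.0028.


y = (300 * 0.018 / (46 * 0.0028^0.5))^0.6 = 1.6130 m


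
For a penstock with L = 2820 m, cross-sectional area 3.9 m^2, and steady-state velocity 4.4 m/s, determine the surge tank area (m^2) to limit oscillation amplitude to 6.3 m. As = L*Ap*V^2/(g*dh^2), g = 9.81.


As = 2820 * 3.9 * 4.4^2 / (9.81 * 6.3^2) = 546.8509 m^2


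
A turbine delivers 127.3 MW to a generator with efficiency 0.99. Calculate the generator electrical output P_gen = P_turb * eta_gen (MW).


P_gen = 127.3 * 0.99 = 126.0270 MW


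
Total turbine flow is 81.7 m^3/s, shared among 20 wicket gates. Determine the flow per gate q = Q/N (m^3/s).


q = 81.7 / 20 = 4.0850 m^3/s


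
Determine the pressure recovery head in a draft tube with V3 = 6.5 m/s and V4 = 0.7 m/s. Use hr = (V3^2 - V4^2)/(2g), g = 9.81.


hr = (6.5^2 - 0.7^2) / (2*9.81) = 2.1284 m


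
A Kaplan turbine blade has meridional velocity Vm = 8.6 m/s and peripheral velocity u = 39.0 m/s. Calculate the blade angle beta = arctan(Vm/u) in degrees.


beta = arctan(8.6 / 39.0) = 12.4354 degrees


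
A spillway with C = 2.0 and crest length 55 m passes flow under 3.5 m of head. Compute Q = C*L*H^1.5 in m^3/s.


Q = 2.0 * 55 * 3.5^1.5 = 720.2690 m^3/s


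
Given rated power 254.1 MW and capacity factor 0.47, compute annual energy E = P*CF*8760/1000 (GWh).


E = 254.1 * 0.47 * 8760 / 1000 = 1046.1805 GWh


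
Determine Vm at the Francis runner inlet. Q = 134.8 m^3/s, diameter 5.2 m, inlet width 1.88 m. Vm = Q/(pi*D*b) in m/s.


Vm = 134.8 / (pi * 5.2 * 1.88) = 4.3891 m/s


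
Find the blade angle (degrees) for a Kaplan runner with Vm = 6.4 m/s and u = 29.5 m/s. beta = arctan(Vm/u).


beta = arctan(6.4 / 29.5) = 12.2406 degrees


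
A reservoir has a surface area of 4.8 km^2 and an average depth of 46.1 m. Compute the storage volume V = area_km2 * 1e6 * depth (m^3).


V = 4.8 * 1e6 * 46.1 = 2.2128e+08 m^3


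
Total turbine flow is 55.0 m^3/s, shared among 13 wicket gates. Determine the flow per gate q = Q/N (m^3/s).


q = 55.0 / 13 = 4.2308 m^3/s


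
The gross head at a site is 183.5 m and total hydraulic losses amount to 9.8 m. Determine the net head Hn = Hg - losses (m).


Hn = 183.5 - 9.8 = 173.7000 m


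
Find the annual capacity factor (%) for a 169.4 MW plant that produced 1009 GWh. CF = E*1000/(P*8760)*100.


CF = 1009 * 1000 / (169.4 * 8760) * 100 = 67.9945 %


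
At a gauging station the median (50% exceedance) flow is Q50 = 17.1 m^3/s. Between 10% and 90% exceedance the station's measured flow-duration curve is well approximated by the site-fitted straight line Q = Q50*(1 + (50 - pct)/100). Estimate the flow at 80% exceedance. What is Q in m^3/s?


Q = 17.1 * (1 + (50 - 80)/100) = 11.9700 m^3/s


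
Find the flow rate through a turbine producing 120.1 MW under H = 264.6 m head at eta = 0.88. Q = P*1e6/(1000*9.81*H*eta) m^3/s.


Q = 120.1 * 1e6 / (1000 * 9.81 * 264.6 * 0.88) = 52.5777 m^3/s


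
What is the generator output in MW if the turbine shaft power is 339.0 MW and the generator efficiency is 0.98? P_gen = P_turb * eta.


P_gen = 339.0 * 0.98 = 332.2200 MW


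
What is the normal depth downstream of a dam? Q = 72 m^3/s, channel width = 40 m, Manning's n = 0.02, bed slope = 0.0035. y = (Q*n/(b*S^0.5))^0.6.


y = (72 * 0.02 / (40 * 0.0035^0.5))^0.6 = 0.7423 m


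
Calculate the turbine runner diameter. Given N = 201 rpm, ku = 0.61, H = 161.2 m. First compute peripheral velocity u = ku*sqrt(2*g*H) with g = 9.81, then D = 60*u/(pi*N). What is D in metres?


u = 0.61 * sqrt(2*9.81*161.2) = 34.3054 m/s
D = 60 * 34.3054 / (pi * 201) = 3.2596 m


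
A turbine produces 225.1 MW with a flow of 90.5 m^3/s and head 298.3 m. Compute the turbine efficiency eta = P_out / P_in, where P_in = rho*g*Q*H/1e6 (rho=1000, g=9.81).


P_in = 1000 * 9.81 * 90.5 * 298.3 / 1e6 = 264.8322 MW
eta = 225.1 / 264.8322 = 0.8500


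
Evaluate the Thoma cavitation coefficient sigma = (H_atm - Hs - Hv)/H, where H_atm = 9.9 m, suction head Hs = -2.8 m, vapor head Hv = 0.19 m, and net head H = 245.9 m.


sigma = (9.9 - (-2.8) - 0.19) / 245.9 = 0.0509


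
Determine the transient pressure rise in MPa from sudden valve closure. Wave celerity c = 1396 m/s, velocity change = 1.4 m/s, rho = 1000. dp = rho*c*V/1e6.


dp = 1000 * 1396 * 1.4 / 1e6 = 1.9544 MPa


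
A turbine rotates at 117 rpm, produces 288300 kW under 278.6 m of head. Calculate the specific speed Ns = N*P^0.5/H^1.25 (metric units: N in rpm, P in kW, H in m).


Ns = 117 * 288300^0.5 / 278.6^1.25 = 55.1927


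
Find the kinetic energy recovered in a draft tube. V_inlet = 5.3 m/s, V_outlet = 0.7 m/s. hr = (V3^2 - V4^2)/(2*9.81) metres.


hr = (5.3^2 - 0.7^2) / (2*9.81) = 1.4067 m


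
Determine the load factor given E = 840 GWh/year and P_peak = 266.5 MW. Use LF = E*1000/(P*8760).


LF = 840 * 1000 / (266.5 * 8760) = 0.3598


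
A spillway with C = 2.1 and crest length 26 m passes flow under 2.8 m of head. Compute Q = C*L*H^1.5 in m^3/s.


Q = 2.1 * 26 * 2.8^1.5 = 255.8172 m^3/s


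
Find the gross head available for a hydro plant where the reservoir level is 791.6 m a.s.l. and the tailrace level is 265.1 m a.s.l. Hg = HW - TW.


Hg = 791.6 - 265.1 = 526.5000 m


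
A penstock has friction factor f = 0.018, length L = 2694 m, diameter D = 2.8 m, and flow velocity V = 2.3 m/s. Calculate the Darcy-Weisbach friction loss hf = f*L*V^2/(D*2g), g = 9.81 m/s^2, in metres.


hf = 0.018 * 2694 * 2.3^2 / (2.8 * 2 * 9.81) = 4.6695 m


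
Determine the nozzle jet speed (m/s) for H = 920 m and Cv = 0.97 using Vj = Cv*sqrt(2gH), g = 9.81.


Vj = 0.97 * sqrt(2*9.81*920) = 130.3212 m/s


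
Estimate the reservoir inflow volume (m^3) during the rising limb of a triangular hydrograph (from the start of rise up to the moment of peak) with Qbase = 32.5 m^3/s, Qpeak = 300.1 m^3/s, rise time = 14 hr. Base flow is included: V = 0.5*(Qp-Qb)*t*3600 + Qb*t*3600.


V = 0.5*(300.1 - 32.5)*14*3600 + 32.5*14*3600 = 8.3815e+06 m^3


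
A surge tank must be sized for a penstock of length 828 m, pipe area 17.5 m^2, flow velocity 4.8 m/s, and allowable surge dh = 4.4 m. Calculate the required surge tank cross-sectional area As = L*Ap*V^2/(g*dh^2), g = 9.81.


As = 828 * 17.5 * 4.8^2 / (9.81 * 4.4^2) = 1757.8285 m^2


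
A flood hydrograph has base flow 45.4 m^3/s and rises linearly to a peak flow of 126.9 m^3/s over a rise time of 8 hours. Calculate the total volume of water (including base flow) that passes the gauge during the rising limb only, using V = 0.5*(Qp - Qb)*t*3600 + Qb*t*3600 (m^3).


V = 0.5*(126.9 - 45.4)*8*3600 + 45.4*8*3600 = 2.4811e+06 m^3


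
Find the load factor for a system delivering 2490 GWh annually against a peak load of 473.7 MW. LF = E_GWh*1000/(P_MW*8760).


LF = 2490 * 1000 / (473.7 * 8760) = 0.6001


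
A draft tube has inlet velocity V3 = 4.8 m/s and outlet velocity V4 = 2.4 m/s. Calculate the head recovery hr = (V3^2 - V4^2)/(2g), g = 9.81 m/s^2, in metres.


hr = (4.8^2 - 2.4^2) / (2*9.81) = 0.8807 m


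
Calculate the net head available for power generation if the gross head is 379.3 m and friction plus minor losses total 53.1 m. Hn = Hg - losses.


Hn = 379.3 - 53.1 = 326.2000 m


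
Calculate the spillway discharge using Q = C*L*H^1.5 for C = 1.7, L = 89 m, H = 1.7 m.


Q = 1.7 * 89 * 1.7^1.5 = 335.3608 m^3/s


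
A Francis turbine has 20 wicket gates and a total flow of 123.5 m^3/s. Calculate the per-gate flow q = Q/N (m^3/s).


q = 123.5 / 20 = 6.1750 m^3/s


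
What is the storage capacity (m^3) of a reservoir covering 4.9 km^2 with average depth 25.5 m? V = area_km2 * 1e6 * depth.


V = 4.9 * 1e6 * 25.5 = 1.2495e+08 m^3


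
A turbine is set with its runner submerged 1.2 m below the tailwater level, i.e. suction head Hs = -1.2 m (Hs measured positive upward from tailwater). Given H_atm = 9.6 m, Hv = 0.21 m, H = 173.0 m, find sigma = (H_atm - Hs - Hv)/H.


sigma = (9.6 - (-1.2) - 0.21) / 173.0 = 0.0612


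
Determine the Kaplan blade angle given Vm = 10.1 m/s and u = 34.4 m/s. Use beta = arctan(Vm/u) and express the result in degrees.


beta = arctan(10.1 / 34.4) = 16.3625 degrees


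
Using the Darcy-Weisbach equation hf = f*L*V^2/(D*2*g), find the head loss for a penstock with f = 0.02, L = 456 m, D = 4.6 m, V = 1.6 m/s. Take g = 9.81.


hf = 0.02 * 456 * 1.6^2 / (4.6 * 2 * 9.81) = 0.2587 m


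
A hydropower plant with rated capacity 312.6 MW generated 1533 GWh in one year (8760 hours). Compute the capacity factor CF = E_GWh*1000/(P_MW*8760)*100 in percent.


CF = 1533 * 1000 / (312.6 * 8760) * 100 = 55.9821 %


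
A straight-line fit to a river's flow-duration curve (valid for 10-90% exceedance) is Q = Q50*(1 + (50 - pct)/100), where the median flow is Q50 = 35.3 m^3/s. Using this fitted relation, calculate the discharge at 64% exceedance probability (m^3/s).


Q = 35.3 * (1 + (50 - 64)/100) = 30.3580 m^3/s


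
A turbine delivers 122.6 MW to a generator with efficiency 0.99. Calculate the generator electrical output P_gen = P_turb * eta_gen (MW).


P_gen = 122.6 * 0.99 = 121.3740 MW


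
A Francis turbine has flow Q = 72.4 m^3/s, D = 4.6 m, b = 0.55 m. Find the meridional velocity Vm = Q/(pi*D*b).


Vm = 72.4 / (pi * 4.6 * 0.55) = 9.1089 m/s


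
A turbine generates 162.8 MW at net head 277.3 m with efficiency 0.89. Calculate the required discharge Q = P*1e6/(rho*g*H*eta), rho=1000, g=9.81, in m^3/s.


Q = 162.8 * 1e6 / (1000 * 9.81 * 277.3 * 0.89) = 67.2428 m^3/s


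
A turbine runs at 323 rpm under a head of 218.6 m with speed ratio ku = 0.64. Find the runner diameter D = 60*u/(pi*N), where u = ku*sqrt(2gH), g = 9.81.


u = 0.64 * sqrt(2*9.81*218.6) = 41.9136 m/s
D = 60 * 41.9136 / (pi * 323) = 2.4783 m


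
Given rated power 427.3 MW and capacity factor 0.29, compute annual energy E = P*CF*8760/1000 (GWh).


E = 427.3 * 0.29 * 8760 / 1000 = 1085.5129 GWh


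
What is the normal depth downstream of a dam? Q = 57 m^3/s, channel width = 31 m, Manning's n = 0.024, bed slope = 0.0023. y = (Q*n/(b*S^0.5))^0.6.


y = (57 * 0.024 / (31 * 0.0023^0.5))^0.6 = 0.9513 m


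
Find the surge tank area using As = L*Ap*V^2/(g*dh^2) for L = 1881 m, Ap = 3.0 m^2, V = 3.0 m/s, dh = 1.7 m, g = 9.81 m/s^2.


As = 1881 * 3.0 * 3.0^2 / (9.81 * 1.7^2) = 1791.3717 m^2


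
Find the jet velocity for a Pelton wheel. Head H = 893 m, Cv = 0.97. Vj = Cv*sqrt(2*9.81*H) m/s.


Vj = 0.97 * sqrt(2*9.81*893) = 128.3947 m/s


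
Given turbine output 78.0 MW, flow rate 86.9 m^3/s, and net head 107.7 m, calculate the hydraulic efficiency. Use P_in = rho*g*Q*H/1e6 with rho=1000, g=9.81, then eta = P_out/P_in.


P_in = 1000 * 9.81 * 86.9 * 107.7 / 1e6 = 91.8131 MW
eta = 78.0 / 91.8131 = 0.8496


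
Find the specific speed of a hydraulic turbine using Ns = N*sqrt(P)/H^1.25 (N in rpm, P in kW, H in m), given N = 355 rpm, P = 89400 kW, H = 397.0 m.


Ns = 355 * 89400^0.5 / 397.0^1.25 = 59.8975


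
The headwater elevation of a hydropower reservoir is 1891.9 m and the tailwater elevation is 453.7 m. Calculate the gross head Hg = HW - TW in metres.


Hg = 1891.9 - 453.7 = 1438.2000 m


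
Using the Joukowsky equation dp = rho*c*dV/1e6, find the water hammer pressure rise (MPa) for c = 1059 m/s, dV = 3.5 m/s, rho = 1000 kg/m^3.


dp = 1000 * 1059 * 3.5 / 1e6 = 3.7065 MPa
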